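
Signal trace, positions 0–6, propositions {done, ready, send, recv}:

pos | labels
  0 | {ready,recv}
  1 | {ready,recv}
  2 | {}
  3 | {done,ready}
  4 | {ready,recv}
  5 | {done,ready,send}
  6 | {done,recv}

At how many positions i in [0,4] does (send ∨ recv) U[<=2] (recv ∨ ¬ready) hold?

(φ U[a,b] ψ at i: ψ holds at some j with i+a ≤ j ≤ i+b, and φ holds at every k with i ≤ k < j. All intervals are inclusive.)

4

Evaluate at each i in [0,4]:
  i=0: ✓ (rhs at j=0)
  i=1: ✓ (rhs at j=1)
  i=2: ✓ (rhs at j=2)
  i=3: ✗ (lhs fails at k=3 before rhs at j=4)
  i=4: ✓ (rhs at j=4)
Positions where it holds: {0, 1, 2, 4} → 4.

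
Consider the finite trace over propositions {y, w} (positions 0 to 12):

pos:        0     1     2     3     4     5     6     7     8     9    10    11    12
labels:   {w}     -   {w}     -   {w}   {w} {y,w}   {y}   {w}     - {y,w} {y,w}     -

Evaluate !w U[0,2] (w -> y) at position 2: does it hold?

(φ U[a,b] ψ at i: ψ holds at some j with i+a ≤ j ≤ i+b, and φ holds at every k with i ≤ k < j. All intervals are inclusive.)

False

Need some j in [2,4] with (w -> y), and !w at every k in [2,j-1].
  j=2: (w -> y) false.
  j=3: (w -> y) holds, but !w fails at k=2 → not this j.
  j=4: (w -> y) false.
No j in the window works → until fails.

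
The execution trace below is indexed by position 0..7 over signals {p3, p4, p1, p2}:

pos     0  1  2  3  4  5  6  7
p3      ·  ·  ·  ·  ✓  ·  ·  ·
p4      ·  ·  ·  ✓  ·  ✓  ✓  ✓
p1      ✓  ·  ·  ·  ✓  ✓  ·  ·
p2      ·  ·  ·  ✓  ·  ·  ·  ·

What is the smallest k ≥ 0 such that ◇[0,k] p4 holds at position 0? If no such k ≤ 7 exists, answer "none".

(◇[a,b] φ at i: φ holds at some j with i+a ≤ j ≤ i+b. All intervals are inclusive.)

Scan j = 0,1,… for p4:
  j=0: fails
  j=1: fails
  j=2: fails
  j=3: holds
First hit at j=3, so smallest k = 3-0 = 3.

3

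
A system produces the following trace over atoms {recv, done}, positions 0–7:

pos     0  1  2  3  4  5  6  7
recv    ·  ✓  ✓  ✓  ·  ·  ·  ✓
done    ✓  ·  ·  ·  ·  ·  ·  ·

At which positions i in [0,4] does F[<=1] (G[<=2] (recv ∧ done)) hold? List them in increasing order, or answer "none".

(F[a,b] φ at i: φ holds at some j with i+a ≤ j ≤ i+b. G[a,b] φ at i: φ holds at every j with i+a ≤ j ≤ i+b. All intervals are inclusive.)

Evaluate at each i in [0,4]:
  i=0: ✗ (none in [0,1])
  i=1: ✗ (none in [1,2])
  i=2: ✗ (none in [2,3])
  i=3: ✗ (none in [3,4])
  i=4: ✗ (none in [4,5])

none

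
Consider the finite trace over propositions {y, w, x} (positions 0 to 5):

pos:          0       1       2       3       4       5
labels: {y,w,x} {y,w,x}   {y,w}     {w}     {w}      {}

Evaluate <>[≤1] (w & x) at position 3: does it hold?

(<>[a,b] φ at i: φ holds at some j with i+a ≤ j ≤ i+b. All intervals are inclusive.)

Check (w & x) at each j in [3,4]:
  j=3: false
  j=4: false
No position in the window satisfies it → formula fails.

No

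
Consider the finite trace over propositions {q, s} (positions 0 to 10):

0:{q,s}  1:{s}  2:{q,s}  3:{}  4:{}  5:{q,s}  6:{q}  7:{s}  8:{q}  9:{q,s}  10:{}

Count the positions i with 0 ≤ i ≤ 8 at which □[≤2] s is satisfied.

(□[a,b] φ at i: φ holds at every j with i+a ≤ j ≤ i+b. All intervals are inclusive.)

1

Evaluate at each i in [0,8]:
  i=0: ✓ (all of [0,2])
  i=1: ✗ (fails at j=3)
  i=2: ✗ (fails at j=3)
  i=3: ✗ (fails at j=3)
  i=4: ✗ (fails at j=4)
  i=5: ✗ (fails at j=6)
  i=6: ✗ (fails at j=6)
  i=7: ✗ (fails at j=8)
  i=8: ✗ (fails at j=8)
Positions where it holds: {0} → 1.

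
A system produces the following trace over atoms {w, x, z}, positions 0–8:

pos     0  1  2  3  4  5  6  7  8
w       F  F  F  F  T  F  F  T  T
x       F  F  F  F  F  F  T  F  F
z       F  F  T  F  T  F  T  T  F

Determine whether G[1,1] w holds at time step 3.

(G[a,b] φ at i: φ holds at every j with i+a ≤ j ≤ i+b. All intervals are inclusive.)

Holds

Check w at every j in [4,4]:
  j=4: true
All positions satisfy it → formula holds.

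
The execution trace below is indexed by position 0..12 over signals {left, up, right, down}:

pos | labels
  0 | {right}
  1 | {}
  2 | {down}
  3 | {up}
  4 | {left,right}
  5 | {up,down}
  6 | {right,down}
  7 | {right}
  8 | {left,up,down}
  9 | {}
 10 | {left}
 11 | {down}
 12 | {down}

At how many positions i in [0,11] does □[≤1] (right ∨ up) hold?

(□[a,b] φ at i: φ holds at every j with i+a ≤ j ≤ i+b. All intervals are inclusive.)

5

Evaluate at each i in [0,11]:
  i=0: ✗ (fails at j=1)
  i=1: ✗ (fails at j=1)
  i=2: ✗ (fails at j=2)
  i=3: ✓ (all of [3,4])
  i=4: ✓ (all of [4,5])
  i=5: ✓ (all of [5,6])
  i=6: ✓ (all of [6,7])
  i=7: ✓ (all of [7,8])
  i=8: ✗ (fails at j=9)
  i=9: ✗ (fails at j=9)
  i=10: ✗ (fails at j=10)
  i=11: ✗ (fails at j=11)
Positions where it holds: {3, 4, 5, 6, 7} → 5.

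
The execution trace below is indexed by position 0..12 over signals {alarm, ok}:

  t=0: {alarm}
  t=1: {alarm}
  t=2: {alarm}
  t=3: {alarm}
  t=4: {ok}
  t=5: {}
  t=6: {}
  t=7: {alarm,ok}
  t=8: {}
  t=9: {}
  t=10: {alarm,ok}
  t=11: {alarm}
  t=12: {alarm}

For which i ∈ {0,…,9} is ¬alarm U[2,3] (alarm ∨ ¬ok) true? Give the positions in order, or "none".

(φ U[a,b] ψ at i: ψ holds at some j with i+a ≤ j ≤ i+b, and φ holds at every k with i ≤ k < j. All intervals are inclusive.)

Evaluate at each i in [0,9]:
  i=0: ✗ (lhs fails at k=0 before rhs at j=2)
  i=1: ✗ (lhs fails at k=1 before rhs at j=3)
  i=2: ✗ (lhs fails at k=2 before rhs at j=5)
  i=3: ✗ (lhs fails at k=3 before rhs at j=5)
  i=4: ✓ (rhs at j=6; lhs holds on [4,5])
  i=5: ✓ (rhs at j=7; lhs holds on [5,6])
  i=6: ✗ (lhs fails at k=7 before rhs at j=8)
  i=7: ✗ (lhs fails at k=7 before rhs at j=9)
  i=8: ✓ (rhs at j=10; lhs holds on [8,9])
  i=9: ✗ (lhs fails at k=10 before rhs at j=11)

4, 5, 8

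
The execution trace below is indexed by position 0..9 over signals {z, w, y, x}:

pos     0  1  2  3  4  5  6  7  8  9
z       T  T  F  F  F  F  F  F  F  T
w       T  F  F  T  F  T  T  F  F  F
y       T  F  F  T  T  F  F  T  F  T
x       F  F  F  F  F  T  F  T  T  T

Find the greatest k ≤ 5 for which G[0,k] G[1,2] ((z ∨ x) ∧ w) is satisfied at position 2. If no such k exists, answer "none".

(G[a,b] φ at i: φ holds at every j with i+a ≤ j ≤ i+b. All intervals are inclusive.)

none

G[1,2] ((z ∨ x) ∧ w) must hold from j=2 onward; find where it first fails.
  j=2: fails → no k works.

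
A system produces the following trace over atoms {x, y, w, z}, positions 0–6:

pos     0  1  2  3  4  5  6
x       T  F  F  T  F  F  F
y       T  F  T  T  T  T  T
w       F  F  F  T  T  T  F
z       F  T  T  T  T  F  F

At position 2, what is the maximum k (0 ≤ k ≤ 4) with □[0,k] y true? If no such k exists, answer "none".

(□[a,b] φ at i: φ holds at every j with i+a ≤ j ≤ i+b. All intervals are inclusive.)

4

y must hold from j=2 onward; find where it first fails.
  j=2: holds
  j=3: holds
  j=4: holds
  j=5: holds
  j=6: holds
Holds through j=6; largest k = 4.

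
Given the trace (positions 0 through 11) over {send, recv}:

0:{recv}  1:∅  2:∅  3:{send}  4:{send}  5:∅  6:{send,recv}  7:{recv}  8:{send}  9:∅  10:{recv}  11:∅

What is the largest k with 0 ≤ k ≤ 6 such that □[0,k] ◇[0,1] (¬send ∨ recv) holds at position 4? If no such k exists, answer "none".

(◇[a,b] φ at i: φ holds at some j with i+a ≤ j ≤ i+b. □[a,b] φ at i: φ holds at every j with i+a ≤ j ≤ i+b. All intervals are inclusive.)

◇[0,1] (¬send ∨ recv) must hold from j=4 onward; find where it first fails.
  j=4: holds
  j=5: holds
  j=6: holds
  j=7: holds
  j=8: holds
  j=9: holds
  j=10: holds
Holds through j=10; largest k = 6.

6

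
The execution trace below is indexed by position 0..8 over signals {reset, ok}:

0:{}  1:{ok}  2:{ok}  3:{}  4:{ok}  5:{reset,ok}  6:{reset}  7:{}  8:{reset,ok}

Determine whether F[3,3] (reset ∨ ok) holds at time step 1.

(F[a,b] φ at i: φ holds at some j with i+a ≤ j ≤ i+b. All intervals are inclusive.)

Holds

Check (reset ∨ ok) at each j in [4,4]:
  j=4: true
Found at j=4 → formula holds.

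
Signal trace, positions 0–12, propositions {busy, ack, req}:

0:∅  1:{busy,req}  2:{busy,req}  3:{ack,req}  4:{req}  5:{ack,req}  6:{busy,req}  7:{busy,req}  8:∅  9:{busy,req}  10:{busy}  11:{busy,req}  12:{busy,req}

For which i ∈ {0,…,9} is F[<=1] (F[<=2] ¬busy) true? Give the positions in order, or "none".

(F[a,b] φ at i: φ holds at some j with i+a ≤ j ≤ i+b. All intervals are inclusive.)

0, 1, 2, 3, 4, 5, 6, 7, 8

Evaluate at each i in [0,9]:
  i=0: ✓ (witness j=0)
  i=1: ✓ (witness j=1)
  i=2: ✓ (witness j=2)
  i=3: ✓ (witness j=3)
  i=4: ✓ (witness j=4)
  i=5: ✓ (witness j=5)
  i=6: ✓ (witness j=6)
  i=7: ✓ (witness j=7)
  i=8: ✓ (witness j=8)
  i=9: ✗ (none in [9,10])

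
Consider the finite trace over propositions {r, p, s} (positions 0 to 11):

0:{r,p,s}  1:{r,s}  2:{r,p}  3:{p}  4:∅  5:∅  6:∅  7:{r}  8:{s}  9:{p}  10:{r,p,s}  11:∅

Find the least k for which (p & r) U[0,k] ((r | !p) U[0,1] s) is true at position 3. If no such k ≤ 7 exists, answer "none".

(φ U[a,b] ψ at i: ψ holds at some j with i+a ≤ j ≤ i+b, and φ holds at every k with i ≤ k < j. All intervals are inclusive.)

Need earliest j ≥ 3 with ((r | !p) U[0,1] s), and (p & r) at every k in [3,j-1].
  j=3: rhs fails.
  j=4: rhs fails.
  j=5: rhs fails.
  j=6: rhs fails.
  j=7: rhs holds but lhs fails at k=3.
  j=8: rhs holds but lhs fails at k=3.
  j=9: rhs fails.
  j=10: rhs holds but lhs fails at k=3.
No witness within the range → none.

none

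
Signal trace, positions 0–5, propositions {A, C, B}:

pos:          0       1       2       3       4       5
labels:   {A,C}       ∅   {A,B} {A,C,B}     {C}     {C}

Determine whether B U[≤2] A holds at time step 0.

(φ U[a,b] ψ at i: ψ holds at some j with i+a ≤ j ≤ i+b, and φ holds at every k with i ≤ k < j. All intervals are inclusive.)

Need some j in [0,2] with A, and B at every k in [0,j-1].
  j=0: A holds; no prefix to check → satisfied.

Yes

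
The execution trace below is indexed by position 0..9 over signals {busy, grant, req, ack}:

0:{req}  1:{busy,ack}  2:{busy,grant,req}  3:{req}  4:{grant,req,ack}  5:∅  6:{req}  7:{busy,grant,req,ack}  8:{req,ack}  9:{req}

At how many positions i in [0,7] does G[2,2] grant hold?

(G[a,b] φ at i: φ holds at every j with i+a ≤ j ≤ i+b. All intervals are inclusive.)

Evaluate at each i in [0,7]:
  i=0: ✓ (all of [2,2])
  i=1: ✗ (fails at j=3)
  i=2: ✓ (all of [4,4])
  i=3: ✗ (fails at j=5)
  i=4: ✗ (fails at j=6)
  i=5: ✓ (all of [7,7])
  i=6: ✗ (fails at j=8)
  i=7: ✗ (fails at j=9)
Positions where it holds: {0, 2, 5} → 3.

3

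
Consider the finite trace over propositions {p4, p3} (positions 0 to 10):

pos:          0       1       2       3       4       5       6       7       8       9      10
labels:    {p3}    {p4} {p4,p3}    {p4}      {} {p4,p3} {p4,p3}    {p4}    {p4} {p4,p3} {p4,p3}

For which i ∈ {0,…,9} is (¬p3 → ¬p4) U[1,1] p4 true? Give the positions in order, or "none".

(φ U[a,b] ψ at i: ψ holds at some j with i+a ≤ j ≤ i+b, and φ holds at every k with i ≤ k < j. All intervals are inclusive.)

Evaluate at each i in [0,9]:
  i=0: ✓ (rhs at j=1; lhs holds on [0,0])
  i=1: ✗ (lhs fails at k=1 before rhs at j=2)
  i=2: ✓ (rhs at j=3; lhs holds on [2,2])
  i=3: ✗ (no rhs in [4,4])
  i=4: ✓ (rhs at j=5; lhs holds on [4,4])
  i=5: ✓ (rhs at j=6; lhs holds on [5,5])
  i=6: ✓ (rhs at j=7; lhs holds on [6,6])
  i=7: ✗ (lhs fails at k=7 before rhs at j=8)
  i=8: ✗ (lhs fails at k=8 before rhs at j=9)
  i=9: ✓ (rhs at j=10; lhs holds on [9,9])

0, 2, 4, 5, 6, 9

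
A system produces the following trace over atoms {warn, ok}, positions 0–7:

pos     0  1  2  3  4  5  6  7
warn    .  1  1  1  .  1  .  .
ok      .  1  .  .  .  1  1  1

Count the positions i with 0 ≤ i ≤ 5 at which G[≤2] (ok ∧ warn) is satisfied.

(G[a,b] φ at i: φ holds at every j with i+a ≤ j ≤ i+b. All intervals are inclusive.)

0

Evaluate at each i in [0,5]:
  i=0: ✗ (fails at j=0)
  i=1: ✗ (fails at j=2)
  i=2: ✗ (fails at j=2)
  i=3: ✗ (fails at j=3)
  i=4: ✗ (fails at j=4)
  i=5: ✗ (fails at j=6)
Positions where it holds: {} → 0.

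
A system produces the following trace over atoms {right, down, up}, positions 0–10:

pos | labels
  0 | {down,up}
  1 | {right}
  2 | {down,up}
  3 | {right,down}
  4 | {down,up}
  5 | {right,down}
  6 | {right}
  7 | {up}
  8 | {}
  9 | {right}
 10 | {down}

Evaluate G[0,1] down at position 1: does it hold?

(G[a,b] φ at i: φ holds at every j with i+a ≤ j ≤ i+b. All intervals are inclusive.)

Check down at every j in [1,2]:
  j=1: false
  j=2: true
Fails at j=1 → formula fails.

False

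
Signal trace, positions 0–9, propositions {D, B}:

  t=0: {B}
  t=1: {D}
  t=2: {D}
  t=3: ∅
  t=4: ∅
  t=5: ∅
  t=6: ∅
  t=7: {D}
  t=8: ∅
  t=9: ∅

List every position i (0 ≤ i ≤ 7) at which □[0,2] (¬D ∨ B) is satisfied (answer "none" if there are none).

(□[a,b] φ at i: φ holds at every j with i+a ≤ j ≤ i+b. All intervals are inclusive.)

3, 4

Evaluate at each i in [0,7]:
  i=0: ✗ (fails at j=1)
  i=1: ✗ (fails at j=1)
  i=2: ✗ (fails at j=2)
  i=3: ✓ (all of [3,5])
  i=4: ✓ (all of [4,6])
  i=5: ✗ (fails at j=7)
  i=6: ✗ (fails at j=7)
  i=7: ✗ (fails at j=7)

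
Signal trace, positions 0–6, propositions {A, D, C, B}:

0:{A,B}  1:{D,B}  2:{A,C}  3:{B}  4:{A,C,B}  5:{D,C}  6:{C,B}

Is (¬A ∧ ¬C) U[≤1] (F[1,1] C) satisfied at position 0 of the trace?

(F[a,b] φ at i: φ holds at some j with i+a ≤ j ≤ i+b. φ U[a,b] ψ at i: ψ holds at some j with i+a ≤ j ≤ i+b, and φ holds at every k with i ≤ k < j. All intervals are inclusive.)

Need some j in [0,1] with F[1,1] C, and (¬A ∧ ¬C) at every k in [0,j-1].
  j=0: F[1,1] C — fails (none in [1,1]).
  j=1: F[1,1] C holds, but (¬A ∧ ¬C) fails at k=0 → not this j.
No j in the window works → until fails.

False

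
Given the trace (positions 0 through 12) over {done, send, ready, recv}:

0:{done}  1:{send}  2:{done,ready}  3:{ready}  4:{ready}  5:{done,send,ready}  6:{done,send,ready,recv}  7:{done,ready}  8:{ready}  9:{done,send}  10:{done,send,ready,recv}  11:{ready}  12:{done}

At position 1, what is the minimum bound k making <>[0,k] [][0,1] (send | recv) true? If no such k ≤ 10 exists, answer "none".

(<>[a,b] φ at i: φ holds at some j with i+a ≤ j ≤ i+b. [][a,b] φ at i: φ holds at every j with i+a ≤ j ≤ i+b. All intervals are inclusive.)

4

Scan j = 1,2,… for [][0,1] (send | recv):
  j=1: fails
  j=2: fails
  j=3: fails
  j=4: fails
  j=5: holds
First hit at j=5, so smallest k = 5-1 = 4.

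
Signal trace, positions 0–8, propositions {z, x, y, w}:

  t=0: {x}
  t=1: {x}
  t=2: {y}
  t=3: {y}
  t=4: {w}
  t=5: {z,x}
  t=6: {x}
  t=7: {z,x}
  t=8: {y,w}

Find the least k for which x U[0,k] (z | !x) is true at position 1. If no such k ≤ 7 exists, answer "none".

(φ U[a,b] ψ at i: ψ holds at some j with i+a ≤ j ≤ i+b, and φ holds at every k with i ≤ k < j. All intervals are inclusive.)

1

Need earliest j ≥ 1 with (z | !x), and x at every k in [1,j-1].
  j=1: rhs fails.
  j=2: rhs holds; lhs holds on [1,1]. k = 1.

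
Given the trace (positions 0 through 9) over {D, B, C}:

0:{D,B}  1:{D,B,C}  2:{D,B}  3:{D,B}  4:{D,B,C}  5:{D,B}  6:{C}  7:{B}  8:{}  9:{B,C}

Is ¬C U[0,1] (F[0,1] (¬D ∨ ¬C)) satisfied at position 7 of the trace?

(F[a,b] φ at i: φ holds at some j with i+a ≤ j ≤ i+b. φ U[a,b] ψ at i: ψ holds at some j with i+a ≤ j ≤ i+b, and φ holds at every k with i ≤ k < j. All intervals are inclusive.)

True

Need some j in [7,8] with F[0,1] (¬D ∨ ¬C), and ¬C at every k in [7,j-1].
  j=7: F[0,1] (¬D ∨ ¬C) holds; no prefix to check → satisfied.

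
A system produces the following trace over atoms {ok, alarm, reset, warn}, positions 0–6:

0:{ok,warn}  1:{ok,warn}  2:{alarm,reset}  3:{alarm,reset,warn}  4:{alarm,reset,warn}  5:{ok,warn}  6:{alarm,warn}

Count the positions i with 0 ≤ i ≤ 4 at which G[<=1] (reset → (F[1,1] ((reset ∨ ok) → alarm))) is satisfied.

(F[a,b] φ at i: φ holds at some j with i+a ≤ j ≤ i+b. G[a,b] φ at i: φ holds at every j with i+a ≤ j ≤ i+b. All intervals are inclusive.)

Evaluate at each i in [0,4]:
  i=0: ✓ (all of [0,1])
  i=1: ✓ (all of [1,2])
  i=2: ✓ (all of [2,3])
  i=3: ✗ (fails at j=4)
  i=4: ✗ (fails at j=4)
Positions where it holds: {0, 1, 2} → 3.

3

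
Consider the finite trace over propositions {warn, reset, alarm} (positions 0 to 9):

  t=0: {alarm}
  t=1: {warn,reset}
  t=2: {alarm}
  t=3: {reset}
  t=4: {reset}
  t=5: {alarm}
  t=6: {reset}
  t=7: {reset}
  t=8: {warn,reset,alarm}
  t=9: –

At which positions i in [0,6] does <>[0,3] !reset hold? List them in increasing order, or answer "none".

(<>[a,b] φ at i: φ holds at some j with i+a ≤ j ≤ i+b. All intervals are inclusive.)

Evaluate at each i in [0,6]:
  i=0: ✓ (witness j=0)
  i=1: ✓ (witness j=2)
  i=2: ✓ (witness j=2)
  i=3: ✓ (witness j=5)
  i=4: ✓ (witness j=5)
  i=5: ✓ (witness j=5)
  i=6: ✓ (witness j=9)

0, 1, 2, 3, 4, 5, 6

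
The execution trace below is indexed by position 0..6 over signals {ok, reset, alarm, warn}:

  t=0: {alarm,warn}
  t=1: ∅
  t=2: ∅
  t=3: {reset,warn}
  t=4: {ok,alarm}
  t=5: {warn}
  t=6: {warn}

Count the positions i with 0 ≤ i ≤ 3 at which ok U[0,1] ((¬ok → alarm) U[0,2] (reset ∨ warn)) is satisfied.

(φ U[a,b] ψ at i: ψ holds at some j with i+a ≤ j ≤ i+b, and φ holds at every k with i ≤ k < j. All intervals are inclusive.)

Evaluate at each i in [0,3]:
  i=0: ✓ (rhs at j=0)
  i=1: ✗ (no rhs in [1,2])
  i=2: ✗ (lhs fails at k=2 before rhs at j=3)
  i=3: ✓ (rhs at j=3)
Positions where it holds: {0, 3} → 2.

2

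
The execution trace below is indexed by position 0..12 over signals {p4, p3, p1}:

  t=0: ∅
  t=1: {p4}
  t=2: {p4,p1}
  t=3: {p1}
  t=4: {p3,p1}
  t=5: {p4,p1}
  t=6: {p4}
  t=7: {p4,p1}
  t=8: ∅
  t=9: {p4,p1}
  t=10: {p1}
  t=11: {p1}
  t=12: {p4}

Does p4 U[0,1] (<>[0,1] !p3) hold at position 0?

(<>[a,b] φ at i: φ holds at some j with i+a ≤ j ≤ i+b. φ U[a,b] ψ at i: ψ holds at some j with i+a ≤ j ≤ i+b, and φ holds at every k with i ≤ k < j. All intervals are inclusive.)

Yes

Need some j in [0,1] with <>[0,1] !p3, and p4 at every k in [0,j-1].
  j=0: <>[0,1] !p3 holds; no prefix to check → satisfied.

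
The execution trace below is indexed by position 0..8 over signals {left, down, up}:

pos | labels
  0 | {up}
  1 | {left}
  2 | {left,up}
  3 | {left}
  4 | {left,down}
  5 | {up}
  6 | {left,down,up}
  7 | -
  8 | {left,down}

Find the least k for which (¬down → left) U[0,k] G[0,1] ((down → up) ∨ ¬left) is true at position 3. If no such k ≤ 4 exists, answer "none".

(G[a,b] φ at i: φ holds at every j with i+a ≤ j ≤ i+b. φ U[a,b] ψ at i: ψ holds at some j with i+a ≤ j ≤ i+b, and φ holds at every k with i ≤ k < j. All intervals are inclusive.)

2

Need earliest j ≥ 3 with G[0,1] ((down → up) ∨ ¬left), and (¬down → left) at every k in [3,j-1].
  j=3: rhs fails.
  j=4: rhs fails.
  j=5: rhs holds; lhs holds on [3,4]. k = 2.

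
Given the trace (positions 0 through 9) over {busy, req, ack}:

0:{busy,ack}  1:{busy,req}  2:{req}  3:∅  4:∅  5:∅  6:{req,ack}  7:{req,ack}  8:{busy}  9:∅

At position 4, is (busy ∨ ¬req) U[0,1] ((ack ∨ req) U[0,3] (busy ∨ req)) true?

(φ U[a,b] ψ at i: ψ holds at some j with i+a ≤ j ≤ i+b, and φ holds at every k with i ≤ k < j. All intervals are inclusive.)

Need some j in [4,5] with ((ack ∨ req) U[0,3] (busy ∨ req)), and (busy ∨ ¬req) at every k in [4,j-1].
  j=4: ((ack ∨ req) U[0,3] (busy ∨ req)) — fails.
  j=5: ((ack ∨ req) U[0,3] (busy ∨ req)) — fails.
No j in the window works → until fails.

No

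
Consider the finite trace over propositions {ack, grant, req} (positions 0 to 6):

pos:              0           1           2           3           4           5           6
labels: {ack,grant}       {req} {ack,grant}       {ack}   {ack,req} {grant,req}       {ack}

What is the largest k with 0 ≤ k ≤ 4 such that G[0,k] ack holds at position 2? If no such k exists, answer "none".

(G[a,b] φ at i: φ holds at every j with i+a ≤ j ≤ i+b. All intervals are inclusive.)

2

ack must hold from j=2 onward; find where it first fails.
  j=2: holds
  j=3: holds
  j=4: holds
  j=5: fails
Holds on [2,4], so largest k = 2.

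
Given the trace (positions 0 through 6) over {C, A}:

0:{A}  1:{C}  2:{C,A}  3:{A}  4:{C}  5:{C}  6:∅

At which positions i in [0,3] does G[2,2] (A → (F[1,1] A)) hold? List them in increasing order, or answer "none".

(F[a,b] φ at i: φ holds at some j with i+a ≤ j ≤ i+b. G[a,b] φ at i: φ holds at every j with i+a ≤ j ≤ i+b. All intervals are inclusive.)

0, 2, 3

Evaluate at each i in [0,3]:
  i=0: ✓ (all of [2,2])
  i=1: ✗ (fails at j=3)
  i=2: ✓ (all of [4,4])
  i=3: ✓ (all of [5,5])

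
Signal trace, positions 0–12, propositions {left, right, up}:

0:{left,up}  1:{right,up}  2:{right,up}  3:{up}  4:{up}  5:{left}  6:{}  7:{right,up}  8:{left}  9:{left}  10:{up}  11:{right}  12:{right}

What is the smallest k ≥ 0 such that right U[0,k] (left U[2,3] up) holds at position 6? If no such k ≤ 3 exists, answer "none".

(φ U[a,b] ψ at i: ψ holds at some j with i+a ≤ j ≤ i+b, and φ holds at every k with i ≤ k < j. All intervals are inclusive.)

none

Need earliest j ≥ 6 with (left U[2,3] up), and right at every k in [6,j-1].
  j=6: rhs fails.
  j=7: rhs fails.
  j=8: rhs holds but lhs fails at k=6.
  j=9: rhs fails.
No witness within the range → none.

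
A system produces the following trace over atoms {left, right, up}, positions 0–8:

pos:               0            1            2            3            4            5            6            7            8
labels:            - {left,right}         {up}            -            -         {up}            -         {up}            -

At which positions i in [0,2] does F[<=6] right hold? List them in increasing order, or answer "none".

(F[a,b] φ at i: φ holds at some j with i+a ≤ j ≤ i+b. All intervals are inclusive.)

Evaluate at each i in [0,2]:
  i=0: ✓ (witness j=1)
  i=1: ✓ (witness j=1)
  i=2: ✗ (none in [2,8])

0, 1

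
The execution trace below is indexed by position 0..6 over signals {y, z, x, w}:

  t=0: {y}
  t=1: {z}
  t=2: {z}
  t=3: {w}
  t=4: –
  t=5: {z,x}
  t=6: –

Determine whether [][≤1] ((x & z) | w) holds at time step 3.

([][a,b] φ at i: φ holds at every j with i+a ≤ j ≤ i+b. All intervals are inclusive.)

Check ((x & z) | w) at every j in [3,4]:
  j=3: true
  j=4: false
Fails at j=4 → formula fails.

Does not hold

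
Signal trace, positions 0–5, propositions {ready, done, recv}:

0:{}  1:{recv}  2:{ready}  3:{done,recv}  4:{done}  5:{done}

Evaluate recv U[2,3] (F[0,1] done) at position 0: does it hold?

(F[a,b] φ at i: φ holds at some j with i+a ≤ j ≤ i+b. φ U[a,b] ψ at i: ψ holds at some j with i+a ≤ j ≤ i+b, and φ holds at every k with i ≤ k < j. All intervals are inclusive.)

No

Need some j in [2,3] with F[0,1] done, and recv at every k in [0,j-1].
  j=2: F[0,1] done holds, but recv fails at k=0 → not this j.
  j=3: F[0,1] done holds, but recv fails at k=0 → not this j.
No j in the window works → until fails.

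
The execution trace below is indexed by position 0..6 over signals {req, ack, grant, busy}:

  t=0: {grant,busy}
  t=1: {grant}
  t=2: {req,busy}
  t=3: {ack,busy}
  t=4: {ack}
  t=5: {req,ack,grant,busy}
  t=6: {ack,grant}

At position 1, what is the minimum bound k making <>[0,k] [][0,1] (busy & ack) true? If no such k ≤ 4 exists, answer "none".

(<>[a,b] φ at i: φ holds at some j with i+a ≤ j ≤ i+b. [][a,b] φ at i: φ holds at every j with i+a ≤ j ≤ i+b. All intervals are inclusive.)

none

Scan j = 1,2,… for [][0,1] (busy & ack):
  j=1: fails
  j=2: fails
  j=3: fails
  j=4: fails
  j=5: fails
No j in [1,5] satisfies it → none.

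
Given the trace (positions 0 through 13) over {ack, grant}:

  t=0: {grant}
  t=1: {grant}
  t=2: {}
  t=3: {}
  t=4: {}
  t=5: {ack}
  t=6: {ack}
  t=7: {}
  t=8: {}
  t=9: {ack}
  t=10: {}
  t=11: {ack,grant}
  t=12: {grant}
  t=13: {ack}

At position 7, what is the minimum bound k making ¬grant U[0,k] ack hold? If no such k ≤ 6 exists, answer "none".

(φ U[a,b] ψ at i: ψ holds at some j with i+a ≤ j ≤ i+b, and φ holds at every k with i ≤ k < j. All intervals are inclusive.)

2

Need earliest j ≥ 7 with ack, and ¬grant at every k in [7,j-1].
  j=7: rhs fails.
  j=8: rhs fails.
  j=9: rhs holds; lhs holds on [7,8]. k = 2.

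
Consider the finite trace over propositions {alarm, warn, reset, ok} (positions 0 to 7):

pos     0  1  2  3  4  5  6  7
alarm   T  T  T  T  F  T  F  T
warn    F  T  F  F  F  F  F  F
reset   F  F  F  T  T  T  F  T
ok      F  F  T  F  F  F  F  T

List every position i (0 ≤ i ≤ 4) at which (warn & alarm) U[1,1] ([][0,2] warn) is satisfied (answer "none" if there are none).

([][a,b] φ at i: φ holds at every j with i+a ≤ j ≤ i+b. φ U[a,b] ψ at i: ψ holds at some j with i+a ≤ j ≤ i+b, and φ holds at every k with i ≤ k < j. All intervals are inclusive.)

Evaluate at each i in [0,4]:
  i=0: ✗ (no rhs in [1,1])
  i=1: ✗ (no rhs in [2,2])
  i=2: ✗ (no rhs in [3,3])
  i=3: ✗ (no rhs in [4,4])
  i=4: ✗ (no rhs in [5,5])

none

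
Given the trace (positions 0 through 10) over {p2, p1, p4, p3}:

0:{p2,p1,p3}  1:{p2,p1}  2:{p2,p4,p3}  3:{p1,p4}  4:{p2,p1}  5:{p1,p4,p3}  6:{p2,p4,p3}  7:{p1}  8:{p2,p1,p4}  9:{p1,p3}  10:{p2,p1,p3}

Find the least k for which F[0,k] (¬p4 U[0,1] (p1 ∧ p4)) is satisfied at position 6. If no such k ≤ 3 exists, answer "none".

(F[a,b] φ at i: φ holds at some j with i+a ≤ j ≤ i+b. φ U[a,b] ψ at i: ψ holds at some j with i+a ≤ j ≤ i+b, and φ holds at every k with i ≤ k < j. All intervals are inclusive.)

Scan j = 6,7,… for (¬p4 U[0,1] (p1 ∧ p4)):
  j=6: fails
  j=7: holds
First hit at j=7, so smallest k = 7-6 = 1.

1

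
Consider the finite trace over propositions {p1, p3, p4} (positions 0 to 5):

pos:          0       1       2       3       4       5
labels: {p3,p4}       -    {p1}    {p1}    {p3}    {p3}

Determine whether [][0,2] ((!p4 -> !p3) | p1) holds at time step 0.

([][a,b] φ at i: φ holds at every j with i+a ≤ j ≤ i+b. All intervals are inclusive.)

Yes

Check ((!p4 -> !p3) | p1) at every j in [0,2]:
  j=0: true
  j=1: true
  j=2: true
All positions satisfy it → formula holds.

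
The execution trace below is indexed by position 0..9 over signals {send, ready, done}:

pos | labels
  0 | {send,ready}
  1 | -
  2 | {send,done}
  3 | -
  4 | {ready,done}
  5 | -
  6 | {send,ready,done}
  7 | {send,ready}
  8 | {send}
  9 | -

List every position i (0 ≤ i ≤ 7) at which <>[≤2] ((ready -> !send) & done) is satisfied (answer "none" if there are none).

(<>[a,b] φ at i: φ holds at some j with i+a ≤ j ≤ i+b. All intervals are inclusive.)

0, 1, 2, 3, 4

Evaluate at each i in [0,7]:
  i=0: ✓ (witness j=2)
  i=1: ✓ (witness j=2)
  i=2: ✓ (witness j=2)
  i=3: ✓ (witness j=4)
  i=4: ✓ (witness j=4)
  i=5: ✗ (none in [5,7])
  i=6: ✗ (none in [6,8])
  i=7: ✗ (none in [7,9])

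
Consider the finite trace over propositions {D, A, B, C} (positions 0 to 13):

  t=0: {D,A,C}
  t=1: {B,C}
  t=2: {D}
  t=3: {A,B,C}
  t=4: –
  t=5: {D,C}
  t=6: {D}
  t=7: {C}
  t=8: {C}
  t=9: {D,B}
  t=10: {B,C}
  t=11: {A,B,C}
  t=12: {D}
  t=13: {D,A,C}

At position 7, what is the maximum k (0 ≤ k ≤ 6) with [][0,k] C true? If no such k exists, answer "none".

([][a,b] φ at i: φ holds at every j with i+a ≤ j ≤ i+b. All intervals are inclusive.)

C must hold from j=7 onward; find where it first fails.
  j=7: holds
  j=8: holds
  j=9: fails
Holds on [7,8], so largest k = 1.

1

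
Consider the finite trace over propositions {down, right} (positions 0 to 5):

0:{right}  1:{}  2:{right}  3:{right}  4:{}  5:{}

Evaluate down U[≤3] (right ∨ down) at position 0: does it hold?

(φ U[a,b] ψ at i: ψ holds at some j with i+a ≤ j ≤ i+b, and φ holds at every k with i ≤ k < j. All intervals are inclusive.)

Yes

Need some j in [0,3] with (right ∨ down), and down at every k in [0,j-1].
  j=0: (right ∨ down) holds; no prefix to check → satisfied.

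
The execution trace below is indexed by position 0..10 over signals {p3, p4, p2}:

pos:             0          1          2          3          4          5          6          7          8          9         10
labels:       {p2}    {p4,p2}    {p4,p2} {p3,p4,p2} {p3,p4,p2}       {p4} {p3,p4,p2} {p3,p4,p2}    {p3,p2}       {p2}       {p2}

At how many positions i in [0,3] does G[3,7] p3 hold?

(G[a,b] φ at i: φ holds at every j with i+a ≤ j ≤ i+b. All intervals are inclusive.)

Evaluate at each i in [0,3]:
  i=0: ✗ (fails at j=5)
  i=1: ✗ (fails at j=5)
  i=2: ✗ (fails at j=5)
  i=3: ✗ (fails at j=9)
Positions where it holds: {} → 0.

0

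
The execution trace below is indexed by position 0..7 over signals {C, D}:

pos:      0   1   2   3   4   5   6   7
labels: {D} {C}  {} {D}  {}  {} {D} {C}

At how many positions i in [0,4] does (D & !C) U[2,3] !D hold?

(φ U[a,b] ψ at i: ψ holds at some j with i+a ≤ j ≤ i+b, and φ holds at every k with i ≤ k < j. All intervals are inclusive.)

Evaluate at each i in [0,4]:
  i=0: ✗ (lhs fails at k=1 before rhs at j=2)
  i=1: ✗ (lhs fails at k=1 before rhs at j=4)
  i=2: ✗ (lhs fails at k=2 before rhs at j=4)
  i=3: ✗ (lhs fails at k=4 before rhs at j=5)
  i=4: ✗ (lhs fails at k=4 before rhs at j=7)
Positions where it holds: {} → 0.

0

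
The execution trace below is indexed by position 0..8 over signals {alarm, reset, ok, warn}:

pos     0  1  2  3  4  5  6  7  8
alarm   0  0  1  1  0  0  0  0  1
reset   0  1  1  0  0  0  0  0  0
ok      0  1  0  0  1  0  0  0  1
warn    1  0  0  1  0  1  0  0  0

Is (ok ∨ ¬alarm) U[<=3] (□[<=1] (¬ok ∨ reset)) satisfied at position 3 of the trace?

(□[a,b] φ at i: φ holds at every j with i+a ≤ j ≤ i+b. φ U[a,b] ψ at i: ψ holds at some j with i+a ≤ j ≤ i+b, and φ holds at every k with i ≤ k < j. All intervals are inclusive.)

Need some j in [3,6] with □[<=1] (¬ok ∨ reset), and (ok ∨ ¬alarm) at every k in [3,j-1].
  j=3: □[<=1] (¬ok ∨ reset) — fails at 4.
  j=4: □[<=1] (¬ok ∨ reset) — fails at 4.
  j=5: □[<=1] (¬ok ∨ reset) holds, but (ok ∨ ¬alarm) fails at k=3 → not this j.
  j=6: □[<=1] (¬ok ∨ reset) holds, but (ok ∨ ¬alarm) fails at k=3 → not this j.
No j in the window works → until fails.

False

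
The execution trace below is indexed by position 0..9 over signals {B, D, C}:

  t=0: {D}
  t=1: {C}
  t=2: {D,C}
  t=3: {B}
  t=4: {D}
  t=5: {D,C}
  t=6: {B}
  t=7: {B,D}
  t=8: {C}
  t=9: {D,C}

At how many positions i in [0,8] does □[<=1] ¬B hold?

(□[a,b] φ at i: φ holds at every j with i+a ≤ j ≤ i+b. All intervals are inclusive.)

Evaluate at each i in [0,8]:
  i=0: ✓ (all of [0,1])
  i=1: ✓ (all of [1,2])
  i=2: ✗ (fails at j=3)
  i=3: ✗ (fails at j=3)
  i=4: ✓ (all of [4,5])
  i=5: ✗ (fails at j=6)
  i=6: ✗ (fails at j=6)
  i=7: ✗ (fails at j=7)
  i=8: ✓ (all of [8,9])
Positions where it holds: {0, 1, 4, 8} → 4.

4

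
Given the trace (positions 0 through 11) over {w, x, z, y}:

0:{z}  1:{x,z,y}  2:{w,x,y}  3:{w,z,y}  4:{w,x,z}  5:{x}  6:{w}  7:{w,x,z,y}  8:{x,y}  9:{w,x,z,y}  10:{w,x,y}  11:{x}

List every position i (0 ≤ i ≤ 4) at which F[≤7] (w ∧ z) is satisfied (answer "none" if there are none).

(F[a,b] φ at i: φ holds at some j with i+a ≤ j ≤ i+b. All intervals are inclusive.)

0, 1, 2, 3, 4

Evaluate at each i in [0,4]:
  i=0: ✓ (witness j=3)
  i=1: ✓ (witness j=3)
  i=2: ✓ (witness j=3)
  i=3: ✓ (witness j=3)
  i=4: ✓ (witness j=4)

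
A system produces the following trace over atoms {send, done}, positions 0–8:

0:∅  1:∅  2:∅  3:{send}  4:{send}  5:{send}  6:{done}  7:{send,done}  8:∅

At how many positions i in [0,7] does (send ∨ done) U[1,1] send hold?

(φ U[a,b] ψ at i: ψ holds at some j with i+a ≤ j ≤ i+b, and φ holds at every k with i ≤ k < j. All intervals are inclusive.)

3

Evaluate at each i in [0,7]:
  i=0: ✗ (no rhs in [1,1])
  i=1: ✗ (no rhs in [2,2])
  i=2: ✗ (lhs fails at k=2 before rhs at j=3)
  i=3: ✓ (rhs at j=4; lhs holds on [3,3])
  i=4: ✓ (rhs at j=5; lhs holds on [4,4])
  i=5: ✗ (no rhs in [6,6])
  i=6: ✓ (rhs at j=7; lhs holds on [6,6])
  i=7: ✗ (no rhs in [8,8])
Positions where it holds: {3, 4, 6} → 3.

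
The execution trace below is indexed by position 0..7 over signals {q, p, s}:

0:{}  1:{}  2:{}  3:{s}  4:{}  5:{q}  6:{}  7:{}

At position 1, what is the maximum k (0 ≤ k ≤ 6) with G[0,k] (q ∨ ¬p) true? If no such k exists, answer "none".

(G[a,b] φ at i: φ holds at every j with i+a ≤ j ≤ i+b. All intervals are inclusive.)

(q ∨ ¬p) must hold from j=1 onward; find where it first fails.
  j=1: holds
  j=2: holds
  j=3: holds
  j=4: holds
  j=5: holds
  j=6: holds
  j=7: holds
Holds through j=7; largest k = 6.

6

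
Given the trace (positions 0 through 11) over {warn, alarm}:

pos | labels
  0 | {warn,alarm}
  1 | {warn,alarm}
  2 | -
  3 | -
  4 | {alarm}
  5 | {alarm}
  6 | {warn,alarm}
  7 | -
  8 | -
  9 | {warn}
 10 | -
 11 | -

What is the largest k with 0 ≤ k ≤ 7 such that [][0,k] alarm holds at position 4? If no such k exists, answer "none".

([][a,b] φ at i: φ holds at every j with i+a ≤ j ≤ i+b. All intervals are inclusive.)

alarm must hold from j=4 onward; find where it first fails.
  j=4: holds
  j=5: holds
  j=6: holds
  j=7: fails
Holds on [4,6], so largest k = 2.

2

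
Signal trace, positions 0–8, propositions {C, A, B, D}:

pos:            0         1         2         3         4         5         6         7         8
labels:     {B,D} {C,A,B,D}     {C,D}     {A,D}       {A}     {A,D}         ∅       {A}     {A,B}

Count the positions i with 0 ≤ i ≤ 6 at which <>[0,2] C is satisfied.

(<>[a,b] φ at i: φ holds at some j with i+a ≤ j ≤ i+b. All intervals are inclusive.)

Evaluate at each i in [0,6]:
  i=0: ✓ (witness j=1)
  i=1: ✓ (witness j=1)
  i=2: ✓ (witness j=2)
  i=3: ✗ (none in [3,5])
  i=4: ✗ (none in [4,6])
  i=5: ✗ (none in [5,7])
  i=6: ✗ (none in [6,8])
Positions where it holds: {0, 1, 2} → 3.

3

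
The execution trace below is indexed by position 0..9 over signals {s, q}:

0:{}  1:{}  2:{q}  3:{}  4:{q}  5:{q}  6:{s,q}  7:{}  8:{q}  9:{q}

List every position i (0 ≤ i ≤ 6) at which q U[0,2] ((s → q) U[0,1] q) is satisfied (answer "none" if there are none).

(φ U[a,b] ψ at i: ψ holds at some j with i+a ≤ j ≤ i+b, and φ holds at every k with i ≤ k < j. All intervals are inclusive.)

1, 2, 3, 4, 5, 6

Evaluate at each i in [0,6]:
  i=0: ✗ (lhs fails at k=0 before rhs at j=1)
  i=1: ✓ (rhs at j=1)
  i=2: ✓ (rhs at j=2)
  i=3: ✓ (rhs at j=3)
  i=4: ✓ (rhs at j=4)
  i=5: ✓ (rhs at j=5)
  i=6: ✓ (rhs at j=6)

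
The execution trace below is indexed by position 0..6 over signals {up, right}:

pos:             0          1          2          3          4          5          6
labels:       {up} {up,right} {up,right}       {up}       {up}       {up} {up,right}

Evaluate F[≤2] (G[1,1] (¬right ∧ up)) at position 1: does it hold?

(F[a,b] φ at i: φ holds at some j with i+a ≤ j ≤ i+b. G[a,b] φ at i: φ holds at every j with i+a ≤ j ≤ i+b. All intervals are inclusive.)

Check G[1,1] (¬right ∧ up) at each j in [1,3]:
  j=1: fails at 2
  j=2: holds on [3,3]
  j=3: holds on [4,4]
Found at j=2 → formula holds.

True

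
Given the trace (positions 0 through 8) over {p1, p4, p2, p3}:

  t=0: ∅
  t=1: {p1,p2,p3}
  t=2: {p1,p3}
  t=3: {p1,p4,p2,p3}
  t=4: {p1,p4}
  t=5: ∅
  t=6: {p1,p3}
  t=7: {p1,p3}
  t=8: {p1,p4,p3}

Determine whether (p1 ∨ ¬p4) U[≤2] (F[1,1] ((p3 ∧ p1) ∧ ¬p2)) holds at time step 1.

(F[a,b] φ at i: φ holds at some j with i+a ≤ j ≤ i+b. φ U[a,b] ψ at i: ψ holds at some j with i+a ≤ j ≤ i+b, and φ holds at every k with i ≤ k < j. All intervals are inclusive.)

True

Need some j in [1,3] with F[1,1] ((p3 ∧ p1) ∧ ¬p2), and (p1 ∨ ¬p4) at every k in [1,j-1].
  j=1: F[1,1] ((p3 ∧ p1) ∧ ¬p2) holds; no prefix to check → satisfied.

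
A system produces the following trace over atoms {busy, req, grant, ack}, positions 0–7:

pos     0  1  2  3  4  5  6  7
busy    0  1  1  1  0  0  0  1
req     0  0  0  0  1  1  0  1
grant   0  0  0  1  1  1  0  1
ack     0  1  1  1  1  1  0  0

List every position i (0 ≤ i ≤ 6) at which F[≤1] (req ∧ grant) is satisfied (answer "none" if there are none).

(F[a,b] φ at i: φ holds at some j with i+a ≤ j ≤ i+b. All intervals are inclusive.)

Evaluate at each i in [0,6]:
  i=0: ✗ (none in [0,1])
  i=1: ✗ (none in [1,2])
  i=2: ✗ (none in [2,3])
  i=3: ✓ (witness j=4)
  i=4: ✓ (witness j=4)
  i=5: ✓ (witness j=5)
  i=6: ✓ (witness j=7)

3, 4, 5, 6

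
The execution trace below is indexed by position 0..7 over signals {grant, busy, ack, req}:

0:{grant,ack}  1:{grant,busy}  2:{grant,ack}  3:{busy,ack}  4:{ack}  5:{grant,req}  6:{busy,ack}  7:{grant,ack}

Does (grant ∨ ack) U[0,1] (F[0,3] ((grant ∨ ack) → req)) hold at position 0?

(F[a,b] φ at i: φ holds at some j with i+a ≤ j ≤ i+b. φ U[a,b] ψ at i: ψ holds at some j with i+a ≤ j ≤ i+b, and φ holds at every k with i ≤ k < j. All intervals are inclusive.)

Does not hold

Need some j in [0,1] with F[0,3] ((grant ∨ ack) → req), and (grant ∨ ack) at every k in [0,j-1].
  j=0: F[0,3] ((grant ∨ ack) → req) — fails (none in [0,3]).
  j=1: F[0,3] ((grant ∨ ack) → req) — fails (none in [1,4]).
No j in the window works → until fails.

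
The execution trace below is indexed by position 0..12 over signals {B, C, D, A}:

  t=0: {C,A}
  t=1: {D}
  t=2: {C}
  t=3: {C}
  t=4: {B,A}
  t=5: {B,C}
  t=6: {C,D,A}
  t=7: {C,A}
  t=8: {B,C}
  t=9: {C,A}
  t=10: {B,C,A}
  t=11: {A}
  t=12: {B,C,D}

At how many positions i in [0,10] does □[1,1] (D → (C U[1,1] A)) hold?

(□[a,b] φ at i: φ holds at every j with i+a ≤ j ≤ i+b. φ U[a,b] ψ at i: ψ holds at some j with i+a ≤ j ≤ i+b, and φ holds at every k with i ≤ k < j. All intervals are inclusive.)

Evaluate at each i in [0,10]:
  i=0: ✗ (fails at j=1)
  i=1: ✓ (all of [2,2])
  i=2: ✓ (all of [3,3])
  i=3: ✓ (all of [4,4])
  i=4: ✓ (all of [5,5])
  i=5: ✓ (all of [6,6])
  i=6: ✓ (all of [7,7])
  i=7: ✓ (all of [8,8])
  i=8: ✓ (all of [9,9])
  i=9: ✓ (all of [10,10])
  i=10: ✓ (all of [11,11])
Positions where it holds: {1, 2, 3, 4, 5, 6, 7, 8, 9, 10} → 10.

10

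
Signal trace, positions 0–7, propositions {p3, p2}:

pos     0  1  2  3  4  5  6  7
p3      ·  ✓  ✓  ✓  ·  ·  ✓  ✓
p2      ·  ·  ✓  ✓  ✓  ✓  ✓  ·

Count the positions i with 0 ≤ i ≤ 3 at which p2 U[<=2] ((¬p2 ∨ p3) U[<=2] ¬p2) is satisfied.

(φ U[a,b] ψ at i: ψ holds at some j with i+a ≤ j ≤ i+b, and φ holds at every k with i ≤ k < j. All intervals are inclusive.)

Evaluate at each i in [0,3]:
  i=0: ✓ (rhs at j=0)
  i=1: ✓ (rhs at j=1)
  i=2: ✗ (no rhs in [2,4])
  i=3: ✗ (no rhs in [3,5])
Positions where it holds: {0, 1} → 2.

2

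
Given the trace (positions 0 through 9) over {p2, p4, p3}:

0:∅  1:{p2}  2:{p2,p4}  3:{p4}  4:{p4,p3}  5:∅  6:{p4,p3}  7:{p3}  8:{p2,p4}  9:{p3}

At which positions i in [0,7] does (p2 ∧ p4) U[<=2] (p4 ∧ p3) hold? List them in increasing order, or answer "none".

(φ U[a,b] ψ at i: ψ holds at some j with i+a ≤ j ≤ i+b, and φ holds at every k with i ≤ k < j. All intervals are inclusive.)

Evaluate at each i in [0,7]:
  i=0: ✗ (no rhs in [0,2])
  i=1: ✗ (no rhs in [1,3])
  i=2: ✗ (lhs fails at k=3 before rhs at j=4)
  i=3: ✗ (lhs fails at k=3 before rhs at j=4)
  i=4: ✓ (rhs at j=4)
  i=5: ✗ (lhs fails at k=5 before rhs at j=6)
  i=6: ✓ (rhs at j=6)
  i=7: ✗ (no rhs in [7,9])

4, 6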